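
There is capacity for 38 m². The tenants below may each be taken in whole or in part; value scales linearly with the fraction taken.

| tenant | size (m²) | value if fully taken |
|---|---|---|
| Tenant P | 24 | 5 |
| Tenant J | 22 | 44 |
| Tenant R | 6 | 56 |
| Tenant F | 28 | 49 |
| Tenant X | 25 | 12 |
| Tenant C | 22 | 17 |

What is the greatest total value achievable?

117.5

Sort by value density: Tenant R 56/6≈9.33, Tenant J 44/22≈2, Tenant F 49/28≈1.75, Tenant C 17/22≈0.773, Tenant X 12/25≈0.48, Tenant P 5/24≈0.208.
Take all of Tenant R (6 m², value 56) → 32 m² left.
All 22 m² of Tenant J fit (value 44) → 10 remain.
10 m² left: a 10/28 share of Tenant F gives 49×10/28 = 17.5.
Total value = 117.5.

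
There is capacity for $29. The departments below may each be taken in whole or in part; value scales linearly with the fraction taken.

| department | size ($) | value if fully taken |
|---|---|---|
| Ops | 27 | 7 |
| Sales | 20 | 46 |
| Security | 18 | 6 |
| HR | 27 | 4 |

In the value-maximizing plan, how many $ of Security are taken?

Best value per unit of size first: Sales 46/20≈2.3, Security 6/18≈0.333, Ops 7/27≈0.259, HR 4/27≈0.148.
Sales: take in full, 20 $ for value 46 — 9 left.
9 $ left: a 9/18 share of Security gives 6×9/18 = 3.

9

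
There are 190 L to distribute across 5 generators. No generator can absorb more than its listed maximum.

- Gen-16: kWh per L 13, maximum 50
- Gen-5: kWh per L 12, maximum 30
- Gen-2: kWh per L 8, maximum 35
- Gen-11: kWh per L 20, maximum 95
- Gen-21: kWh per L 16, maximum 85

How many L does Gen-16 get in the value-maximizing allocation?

Highest kWh per L first: Gen-11 20 > Gen-21 16 > Gen-16 13 > Gen-5 12 > Gen-2 8.
Gen-11: +95 to 95 (cap) ; 95 left.
Gen-21: +85 to 85 (cap) ; 10 left.
Only 10 left; Gen-16 takes them to reach 10.

10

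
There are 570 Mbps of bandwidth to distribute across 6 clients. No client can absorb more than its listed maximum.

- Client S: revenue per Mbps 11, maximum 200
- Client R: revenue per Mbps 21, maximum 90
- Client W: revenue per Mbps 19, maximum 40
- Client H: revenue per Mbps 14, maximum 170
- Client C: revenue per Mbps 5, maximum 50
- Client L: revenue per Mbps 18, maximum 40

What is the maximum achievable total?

Order the clients by revenue per Mbps: Client R 21 > Client W 19 > Client L 18 > Client H 14 > Client S 11 > Client C 5.
Give Client R 90 to hit its cap of 90 → 480 left.
Client W takes 40 to reach its cap of 40 → 440 left.
Client L takes 40 to reach its cap of 40 → 400 left.
Client H: +170 to 170 (cap) → 230 left.
Give Client S 200 to hit its cap of 200 → 30 left.
Client C: +30 (room for 50) → 30. Pool exhausted.
Total = 11×200 + 21×90 + 19×40 + 14×170 + 5×30 + 18×40 = 8100.

8100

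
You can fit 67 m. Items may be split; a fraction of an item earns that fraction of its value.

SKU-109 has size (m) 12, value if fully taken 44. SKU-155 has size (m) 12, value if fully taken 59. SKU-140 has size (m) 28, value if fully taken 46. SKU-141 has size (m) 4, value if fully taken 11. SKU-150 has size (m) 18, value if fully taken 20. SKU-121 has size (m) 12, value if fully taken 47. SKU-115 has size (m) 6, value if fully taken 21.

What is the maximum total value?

Sort by value density: SKU-155 59/12≈4.92, SKU-121 47/12≈3.92, SKU-109 44/12≈3.67, SKU-115 21/6≈3.5, SKU-141 11/4≈2.75, SKU-140 46/28≈1.64, SKU-150 20/18≈1.11.
Take all of SKU-155 (12 m, value 59) → 55 m left.
All 12 m of SKU-121 fit (value 47) → 43 remain.
All 12 m of SKU-109 fit (value 44) → 31 remain.
All 6 m of SKU-115 fit (value 21) → 25 remain.
Take all of SKU-141 (4 m, value 11) → 21 m left.
Only 21 m remain; take 21/28 of SKU-140 for value 46×21/28 = 34.5.
Total value = 216.5.

216.5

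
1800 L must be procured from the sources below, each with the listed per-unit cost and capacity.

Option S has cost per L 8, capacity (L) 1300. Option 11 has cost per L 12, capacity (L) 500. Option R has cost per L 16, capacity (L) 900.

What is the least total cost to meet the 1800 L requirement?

16400

Cheapest first:
Option S (8): use full 1300 ; 500 L to go.
Option 11 at 12: take all 500 L ; 0 still needed.
Option R: unused.
Cost = 1300×8 + 500×12 = 16400.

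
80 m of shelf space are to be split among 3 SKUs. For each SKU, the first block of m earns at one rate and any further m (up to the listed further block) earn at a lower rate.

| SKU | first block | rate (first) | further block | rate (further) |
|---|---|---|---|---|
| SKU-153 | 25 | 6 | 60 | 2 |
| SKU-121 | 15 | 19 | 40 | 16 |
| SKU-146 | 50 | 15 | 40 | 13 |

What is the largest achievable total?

Order all 6 blocks by rate: SKU-121/tier1 19 > SKU-121/tier2 16 > SKU-146/tier1 15 > SKU-146/tier2 13 > SKU-153/tier1 6 > SKU-153/tier2 2.
SKU-121/tier1 (19): +15 — 65 left.
Fill SKU-121 tier2 block (40 at 16) — 25 left.
SKU-146/tier1: +25 of 50 at 15; pool empty.
Total = 19×15 + 16×40 + 15×25 = 1300.

1300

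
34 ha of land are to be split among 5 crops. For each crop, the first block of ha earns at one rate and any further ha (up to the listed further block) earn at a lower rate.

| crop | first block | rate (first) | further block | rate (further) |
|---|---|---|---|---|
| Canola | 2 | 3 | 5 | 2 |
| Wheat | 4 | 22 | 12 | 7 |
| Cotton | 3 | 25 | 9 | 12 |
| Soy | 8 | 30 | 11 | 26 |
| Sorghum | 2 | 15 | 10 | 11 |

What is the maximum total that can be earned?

791

Order all 10 blocks by rate: Soy/T1 30 > Soy/T2 26 > Cotton/T1 25 > Wheat/T1 22 > Sorghum/T1 15 > Cotton/T2 12 > Sorghum/T2 11 > Wheat/T2 7 > Canola/T1 3 > Canola/T2 2.
Soy/T1 (30): +8 ; 26 left.
Fill Soy T2 block (11 at 26) ; 15 left.
Fill Cotton T1 block (3 at 25) ; 12 left.
Fill Wheat T1 block (4 at 22) ; 8 left.
Sorghum/T1 (15): +2 ; 6 left.
6 remain; put them into Cotton T2 at 12.
Total = 30×8 + 26×11 + 25×3 + 22×4 + 15×2 + 12×6 = 791.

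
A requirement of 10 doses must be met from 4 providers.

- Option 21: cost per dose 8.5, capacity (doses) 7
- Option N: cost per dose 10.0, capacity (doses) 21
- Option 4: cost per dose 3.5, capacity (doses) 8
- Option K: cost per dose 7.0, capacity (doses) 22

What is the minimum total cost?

42

Cheapest first:
Option 4 (3.5): use full 8 → 2 doses to go.
Option K (7.0): take the remaining 2 → done.
Option 21, Option N: unused.
Cost = 8×3.5 + 2×7.0 = 42.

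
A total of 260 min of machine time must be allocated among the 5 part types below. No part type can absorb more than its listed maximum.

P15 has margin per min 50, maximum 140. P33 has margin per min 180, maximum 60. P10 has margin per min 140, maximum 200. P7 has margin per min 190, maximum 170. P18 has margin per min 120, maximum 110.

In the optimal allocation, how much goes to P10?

Highest margin per min first: P7 190 > P33 180 > P10 140 > P18 120 > P15 50.
P7 takes 170 to reach its cap of 170 ; 90 left.
P33 takes 60 to reach its cap of 60 ; 30 left.
P10 has room for 200 but only 30 remain, so it gets 30.

30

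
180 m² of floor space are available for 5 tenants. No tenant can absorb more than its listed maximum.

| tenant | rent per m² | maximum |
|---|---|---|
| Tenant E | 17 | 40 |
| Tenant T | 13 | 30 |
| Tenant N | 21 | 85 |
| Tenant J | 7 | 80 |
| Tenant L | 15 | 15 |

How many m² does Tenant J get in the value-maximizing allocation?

10

Rank by rent per m²: Tenant N 21 > Tenant E 17 > Tenant L 15 > Tenant T 13 > Tenant J 7.
Give Tenant N 85 to hit its cap of 85 ; 95 left.
Tenant E takes 40 to reach its cap of 40 ; 55 left.
Tenant L takes 15 to reach its cap of 15 ; 40 left.
Tenant T takes 30 to reach its cap of 30 ; 10 left.
Tenant J: +10 (room for 80) → 10. Pool exhausted.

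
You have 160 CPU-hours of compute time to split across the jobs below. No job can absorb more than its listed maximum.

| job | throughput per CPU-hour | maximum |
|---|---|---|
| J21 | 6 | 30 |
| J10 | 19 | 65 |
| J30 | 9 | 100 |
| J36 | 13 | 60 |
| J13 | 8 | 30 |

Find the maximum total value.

2330

Highest throughput per CPU-hour first: J10 19 > J36 13 > J30 9 > J13 8 > J21 6.
J10: +65 to 65 (cap) — 95 left.
J36 takes 60 to reach its cap of 60 — 35 left.
J30 has room for 100 but only 35 remain, so it gets 35.
Total = 19×65 + 9×35 + 13×60 = 2330.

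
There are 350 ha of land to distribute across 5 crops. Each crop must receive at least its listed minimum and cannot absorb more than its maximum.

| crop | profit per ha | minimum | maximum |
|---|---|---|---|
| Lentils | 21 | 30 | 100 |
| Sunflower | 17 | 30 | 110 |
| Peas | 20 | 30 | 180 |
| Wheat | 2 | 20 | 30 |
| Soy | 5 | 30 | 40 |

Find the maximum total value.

Meeting every minimum uses 30+30+30+20+30 = 140 ha, leaving 210.
Highest profit per ha first: Lentils 21 > Peas 20 > Sunflower 17 > Soy 5 > Wheat 2.
Lentils: +70 to 100 (cap) ; 140 left.
Only 140 left; Peas takes them to reach 170.
Total = 21×100 + 17×30 + 20×170 + 2×20 + 5×30 = 6200.

6200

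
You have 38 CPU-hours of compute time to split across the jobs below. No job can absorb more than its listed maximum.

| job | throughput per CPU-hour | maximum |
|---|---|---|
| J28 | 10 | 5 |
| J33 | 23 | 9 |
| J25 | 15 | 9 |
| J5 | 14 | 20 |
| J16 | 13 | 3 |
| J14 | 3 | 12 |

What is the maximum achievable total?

622

Highest throughput per CPU-hour first: J33 23 > J25 15 > J5 14 > J16 13 > J28 10 > J14 3.
Give J33 9 to hit its cap of 9 — 29 left.
J25: +9 to 9 (cap) — 20 left.
J5 takes 20 to reach its cap of 20 — 0 left.
Total = 23×9 + 15×9 + 14×20 = 622.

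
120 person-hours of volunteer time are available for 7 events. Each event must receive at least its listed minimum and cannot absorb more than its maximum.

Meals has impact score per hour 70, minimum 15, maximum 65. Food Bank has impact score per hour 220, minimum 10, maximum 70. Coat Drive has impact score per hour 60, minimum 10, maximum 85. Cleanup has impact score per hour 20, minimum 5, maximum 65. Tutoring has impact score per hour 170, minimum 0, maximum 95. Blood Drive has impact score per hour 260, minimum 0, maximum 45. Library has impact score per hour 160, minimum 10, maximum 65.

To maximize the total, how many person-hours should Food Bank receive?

Meeting every minimum uses 15+10+10+5+0+0+10 = 50 person-hours, leaving 70.
Rank by impact score per hour: Blood Drive 260 > Food Bank 220 > Tutoring 170 > Library 160 > Meals 70 > Coat Drive 60 > Cleanup 20.
Blood Drive takes 45 more to reach its cap of 45 → 25 left.
Food Bank has room for 60 more but only 25 remain, so it gets 35.

35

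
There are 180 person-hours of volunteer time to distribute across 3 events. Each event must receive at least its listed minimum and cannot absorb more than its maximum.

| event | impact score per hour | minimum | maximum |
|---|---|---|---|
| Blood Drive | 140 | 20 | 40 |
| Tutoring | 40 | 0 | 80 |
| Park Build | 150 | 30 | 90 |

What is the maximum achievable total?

Meeting every minimum uses 20+0+30 = 50 person-hours, leaving 130.
Order the events by impact score per hour: Park Build 150 > Blood Drive 140 > Tutoring 40.
Park Build takes 60 more to reach its cap of 90 ; 70 left.
Blood Drive: +20 to 40 (cap) ; 50 left.
Tutoring: +50 (room for 80) → 50. Pool exhausted.
Total = 140×40 + 40×50 + 150×90 = 21100.

21100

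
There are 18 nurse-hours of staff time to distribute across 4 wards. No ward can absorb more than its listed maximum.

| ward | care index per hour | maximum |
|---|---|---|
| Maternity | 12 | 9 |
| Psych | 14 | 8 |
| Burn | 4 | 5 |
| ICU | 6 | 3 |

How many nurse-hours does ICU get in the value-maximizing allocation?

Order the wards by care index per hour: Psych 14 > Maternity 12 > ICU 6 > Burn 4.
Psych: +8 to 8 (cap) ; 10 left.
Maternity takes 9 to reach its cap of 9 ; 1 left.
Only 1 left; ICU takes them to reach 1.

1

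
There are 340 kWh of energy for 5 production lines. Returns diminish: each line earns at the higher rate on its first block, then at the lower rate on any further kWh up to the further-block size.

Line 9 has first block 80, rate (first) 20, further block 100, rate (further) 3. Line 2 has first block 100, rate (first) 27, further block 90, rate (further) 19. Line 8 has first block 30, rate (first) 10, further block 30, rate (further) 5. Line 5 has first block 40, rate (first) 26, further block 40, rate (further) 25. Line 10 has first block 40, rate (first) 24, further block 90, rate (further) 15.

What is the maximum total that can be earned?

8060

Order all 10 blocks by rate: Line 2/T1 27 > Line 5/T1 26 > Line 5/T2 25 > Line 10/T1 24 > Line 9/T1 20 > Line 2/T2 19 > Line 10/T2 15 > Line 8/T1 10 > Line 8/T2 5 > Line 9/T2 3.
Line 2/T1 (27): +100 ; 240 left.
Fill Line 5 T1 block (40 at 26) ; 200 left.
Line 5/T2 (25): +40 ; 160 left.
Line 10 T1 at 24: fill all 40 ; 120 left.
Line 9/T1 (20): +80 ; 40 left.
Line 2/T2: +40 of 90 at 19; pool empty.
Total = 27×100 + 26×40 + 25×40 + 24×40 + 20×80 + 19×40 = 8060.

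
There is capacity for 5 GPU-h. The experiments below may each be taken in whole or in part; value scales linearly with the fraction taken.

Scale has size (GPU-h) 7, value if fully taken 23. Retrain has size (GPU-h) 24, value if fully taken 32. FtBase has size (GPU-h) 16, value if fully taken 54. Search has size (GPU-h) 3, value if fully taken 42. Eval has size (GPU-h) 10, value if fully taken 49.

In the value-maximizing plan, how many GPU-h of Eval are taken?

2

Best value per unit of size first: Search 42/3≈14, Eval 49/10≈4.9, FtBase 54/16≈3.38, Scale 23/7≈3.29, Retrain 32/24≈1.33.
Take all of Search (3 GPU-h, value 42) ; 2 GPU-h left.
Fill the last 2 GPU-h with part of Eval: 2/10 of it earns 9.8.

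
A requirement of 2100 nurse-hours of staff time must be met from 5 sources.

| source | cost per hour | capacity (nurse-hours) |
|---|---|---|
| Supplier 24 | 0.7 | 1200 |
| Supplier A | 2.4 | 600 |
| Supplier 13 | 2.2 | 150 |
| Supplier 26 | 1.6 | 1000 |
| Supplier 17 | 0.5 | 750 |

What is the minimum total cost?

1455

Fill from the cheapest source first.
Take 750 from Supplier 17 at 0.5 → need 1350 more.
Supplier 24 (0.7): use full 1200 → 150 nurse-hours to go.
Take 150 from Supplier 26 at 1.6 to finish.
Supplier 13, Supplier A: unused.
Cost = 750×0.5 + 1200×0.7 + 150×1.6 = 1455.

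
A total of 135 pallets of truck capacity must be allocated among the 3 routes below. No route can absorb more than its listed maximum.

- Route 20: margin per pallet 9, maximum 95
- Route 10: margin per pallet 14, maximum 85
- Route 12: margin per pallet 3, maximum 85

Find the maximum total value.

Rank by margin per pallet: Route 10 14 > Route 20 9 > Route 12 3.
Give Route 10 85 to hit its cap of 85 → 50 left.
Route 20 has room for 95 but only 50 remain, so it gets 50.
Total = 9×50 + 14×85 = 1640.

1640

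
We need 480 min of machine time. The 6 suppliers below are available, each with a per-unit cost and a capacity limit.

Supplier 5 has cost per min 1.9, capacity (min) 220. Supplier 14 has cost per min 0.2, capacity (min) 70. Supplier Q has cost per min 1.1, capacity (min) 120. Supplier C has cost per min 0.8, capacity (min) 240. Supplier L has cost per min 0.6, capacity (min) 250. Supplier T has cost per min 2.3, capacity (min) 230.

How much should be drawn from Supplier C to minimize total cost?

160

Use suppliers in increasing cost order.
Supplier 14 (0.2): use full 70 — 410 min to go.
Take 250 from Supplier L at 0.6 — need 160 more.
Take 160 from Supplier C at 0.8 to finish.
Supplier Q, Supplier 5, Supplier T: unused.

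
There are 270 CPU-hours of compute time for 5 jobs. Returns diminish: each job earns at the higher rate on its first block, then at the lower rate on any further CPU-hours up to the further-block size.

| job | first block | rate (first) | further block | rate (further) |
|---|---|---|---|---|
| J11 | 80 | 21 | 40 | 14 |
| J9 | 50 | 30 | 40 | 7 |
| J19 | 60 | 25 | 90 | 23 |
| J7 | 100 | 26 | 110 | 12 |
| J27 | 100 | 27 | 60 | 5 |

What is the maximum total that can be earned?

7300

Treat each block as its own option and order by rate: J9/first 30 > J27/first 27 > J7/first 26 > J19/first 25 > J19/second 23 > J11/first 21 > J11/second 14 > J7/second 12 > J9/second 7 > J27/second 5.
Fill J9 first block (50 at 30) — 220 left.
J27 first at 27: fill all 100 — 120 left.
Fill J7 first block (100 at 26) — 20 left.
J19/first: +20 of 60 at 25; pool empty.
Total = 30×50 + 27×100 + 26×100 + 25×20 = 7300.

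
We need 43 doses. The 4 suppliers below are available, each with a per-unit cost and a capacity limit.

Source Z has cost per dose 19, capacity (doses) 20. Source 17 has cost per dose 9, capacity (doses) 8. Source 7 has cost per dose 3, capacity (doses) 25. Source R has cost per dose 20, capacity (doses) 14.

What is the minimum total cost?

Use suppliers in increasing cost order.
Take 25 from Source 7 at 3 ; need 18 more.
Source 17 (9): use full 8 ; 10 doses to go.
Source Z at 19: take 10 of its 20 ; requirement met.
Source R: unused.
Cost = 25×3 + 8×9 + 10×19 = 337.

337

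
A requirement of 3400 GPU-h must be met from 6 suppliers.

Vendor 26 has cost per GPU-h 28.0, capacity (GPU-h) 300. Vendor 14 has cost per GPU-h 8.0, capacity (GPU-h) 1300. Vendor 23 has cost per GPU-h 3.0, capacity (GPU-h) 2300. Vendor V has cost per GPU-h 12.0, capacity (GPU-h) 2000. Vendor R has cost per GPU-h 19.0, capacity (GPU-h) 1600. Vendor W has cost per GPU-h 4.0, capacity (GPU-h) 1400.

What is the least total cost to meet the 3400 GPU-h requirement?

11300

Cheapest first:
Vendor 23 at 3.0: take all 2300 GPU-h → 1100 still needed.
Take 1100 from Vendor W at 4.0 to finish.
Vendor 14, Vendor V, Vendor R, Vendor 26: unused.
Cost = 2300×3.0 + 1100×4.0 = 11300.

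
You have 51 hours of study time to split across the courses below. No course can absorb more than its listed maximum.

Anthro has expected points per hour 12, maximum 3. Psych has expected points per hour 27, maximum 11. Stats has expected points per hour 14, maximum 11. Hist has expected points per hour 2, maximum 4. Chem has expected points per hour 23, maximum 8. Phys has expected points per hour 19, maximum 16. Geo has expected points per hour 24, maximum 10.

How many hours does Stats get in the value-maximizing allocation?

Highest expected points per hour first: Psych 27 > Geo 24 > Chem 23 > Phys 19 > Stats 14 > Anthro 12 > Hist 2.
Psych takes 11 to reach its cap of 11 → 40 left.
Geo takes 10 to reach its cap of 10 → 30 left.
Chem: +8 to 8 (cap) → 22 left.
Give Phys 16 to hit its cap of 16 → 6 left.
Only 6 left; Stats takes them to reach 6.

6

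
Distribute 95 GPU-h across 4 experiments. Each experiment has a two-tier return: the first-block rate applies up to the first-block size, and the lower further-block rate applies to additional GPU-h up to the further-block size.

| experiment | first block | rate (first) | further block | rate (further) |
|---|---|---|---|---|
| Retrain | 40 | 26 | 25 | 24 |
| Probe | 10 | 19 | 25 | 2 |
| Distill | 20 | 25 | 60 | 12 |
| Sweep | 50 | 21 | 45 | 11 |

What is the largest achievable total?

2350

Rank every tier by rate: Retrain/first 26 > Distill/first 25 > Retrain/second 24 > Sweep/first 21 > Probe/first 19 > Distill/second 12 > Sweep/second 11 > Probe/second 2.
Fill Retrain first block (40 at 26) — 55 left.
Fill Distill first block (20 at 25) — 35 left.
Retrain/second (24): +25 — 10 left.
Sweep first at 21: only 10 left, fill 10.
Total = 26×40 + 25×20 + 24×25 + 21×10 = 2350.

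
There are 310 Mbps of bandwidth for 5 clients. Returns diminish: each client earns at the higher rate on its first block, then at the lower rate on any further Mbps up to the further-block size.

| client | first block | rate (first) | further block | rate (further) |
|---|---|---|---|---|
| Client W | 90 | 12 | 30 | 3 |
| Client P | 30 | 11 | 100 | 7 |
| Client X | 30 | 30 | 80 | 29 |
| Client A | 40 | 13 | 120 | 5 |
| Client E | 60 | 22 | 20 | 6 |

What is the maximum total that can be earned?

Treat each block as its own option and order by rate: Client X/tier1 30 > Client X/tier2 29 > Client E/tier1 22 > Client A/tier1 13 > Client W/tier1 12 > Client P/tier1 11 > Client P/tier2 7 > Client E/tier2 6 > Client A/tier2 5 > Client W/tier2 3.
Fill Client X tier1 block (30 at 30) → 280 left.
Client X tier2 at 29: fill all 80 → 200 left.
Client E/tier1 (22): +60 → 140 left.
Fill Client A tier1 block (40 at 13) → 100 left.
Client W/tier1 (12): +90 → 10 left.
10 remain; put them into Client P tier1 at 11.
Total = 30×30 + 29×80 + 22×60 + 13×40 + 12×90 + 11×10 = 6250.

6250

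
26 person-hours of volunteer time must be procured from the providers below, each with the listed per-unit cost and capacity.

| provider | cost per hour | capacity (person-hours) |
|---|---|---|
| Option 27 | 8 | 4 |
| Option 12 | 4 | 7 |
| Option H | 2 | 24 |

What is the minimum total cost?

56

Use providers in increasing cost order.
Option H at 2: take all 24 person-hours ; 2 still needed.
Option 12 (4): take the remaining 2 ; done.
Option 27: unused.
Cost = 24×2 + 2×4 = 56.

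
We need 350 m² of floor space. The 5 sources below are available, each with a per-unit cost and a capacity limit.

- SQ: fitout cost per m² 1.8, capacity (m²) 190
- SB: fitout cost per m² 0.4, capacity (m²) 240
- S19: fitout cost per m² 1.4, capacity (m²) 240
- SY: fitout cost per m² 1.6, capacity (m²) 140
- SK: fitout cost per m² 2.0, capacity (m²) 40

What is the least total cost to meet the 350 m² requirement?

250

Fill from the cheapest source first.
SB at 0.4: take all 240 m² ; 110 still needed.
Take 110 from S19 at 1.4 to finish.
SY, SQ, SK: unused.
Cost = 240×0.4 + 110×1.4 = 250.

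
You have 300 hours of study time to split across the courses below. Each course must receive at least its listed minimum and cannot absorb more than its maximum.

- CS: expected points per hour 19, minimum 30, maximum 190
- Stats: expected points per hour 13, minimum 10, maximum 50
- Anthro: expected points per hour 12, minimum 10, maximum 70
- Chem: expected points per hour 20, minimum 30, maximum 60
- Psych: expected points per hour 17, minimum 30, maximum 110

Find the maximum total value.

5570

Meeting every minimum uses 30+10+10+30+30 = 110 hours, leaving 190.
Highest expected points per hour first: Chem 20 > CS 19 > Psych 17 > Stats 13 > Anthro 12.
Give Chem 30 more to hit its cap of 60 — 160 left.
Give CS 160 more to hit its cap of 190 — 0 left.
Total = 19×190 + 13×10 + 12×10 + 20×60 + 17×30 = 5570.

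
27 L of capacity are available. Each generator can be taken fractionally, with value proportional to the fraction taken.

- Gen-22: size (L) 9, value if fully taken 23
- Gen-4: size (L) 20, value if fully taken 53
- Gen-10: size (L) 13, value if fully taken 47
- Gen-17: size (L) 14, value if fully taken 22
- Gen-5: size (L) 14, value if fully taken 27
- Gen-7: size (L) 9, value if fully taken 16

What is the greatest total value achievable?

Rank by value-to-size ratio: Gen-10 47/13≈3.62, Gen-4 53/20≈2.65, Gen-22 23/9≈2.56, Gen-5 27/14≈1.93, Gen-7 16/9≈1.78, Gen-17 22/14≈1.57.
Gen-10: take in full, 13 L for value 47 ; 14 left.
14 L left: a 14/20 share of Gen-4 gives 53×14/20 = 37.1.
Total value = 84.1.

84.1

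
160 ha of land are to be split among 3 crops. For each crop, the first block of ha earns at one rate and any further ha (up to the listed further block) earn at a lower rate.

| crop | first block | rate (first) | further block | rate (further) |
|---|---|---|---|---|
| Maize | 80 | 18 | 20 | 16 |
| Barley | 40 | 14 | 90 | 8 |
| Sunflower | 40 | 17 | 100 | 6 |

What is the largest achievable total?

2720

Order all 6 blocks by rate: Maize/T1 18 > Sunflower/T1 17 > Maize/T2 16 > Barley/T1 14 > Barley/T2 8 > Sunflower/T2 6.
Maize T1 at 18: fill all 80 ; 80 left.
Sunflower T1 at 17: fill all 40 ; 40 left.
Maize T2 at 16: fill all 20 ; 20 left.
20 remain; put them into Barley T1 at 14.
Total = 18×80 + 17×40 + 16×20 + 14×20 = 2720.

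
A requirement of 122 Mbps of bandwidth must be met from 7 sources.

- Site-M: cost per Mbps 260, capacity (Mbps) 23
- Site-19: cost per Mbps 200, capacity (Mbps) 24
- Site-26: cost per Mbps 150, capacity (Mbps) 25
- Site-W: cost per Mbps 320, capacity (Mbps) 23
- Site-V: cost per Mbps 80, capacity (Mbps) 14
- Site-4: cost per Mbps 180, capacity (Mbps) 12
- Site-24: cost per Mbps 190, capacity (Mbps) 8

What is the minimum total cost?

24450

Use sources in increasing cost order.
Site-V (80): use full 14 → 108 Mbps to go.
Site-26 at 150: take all 25 Mbps → 83 still needed.
Take 12 from Site-4 at 180 → need 71 more.
Site-24 (190): use full 8 → 63 Mbps to go.
Take 24 from Site-19 at 200 → need 39 more.
Site-M at 260: take all 23 Mbps → 16 still needed.
Site-W at 320: take 16 of its 23 → requirement met.
Cost = 14×80 + 25×150 + 12×180 + 8×190 + 24×200 + 23×260 + 16×320 = 24450.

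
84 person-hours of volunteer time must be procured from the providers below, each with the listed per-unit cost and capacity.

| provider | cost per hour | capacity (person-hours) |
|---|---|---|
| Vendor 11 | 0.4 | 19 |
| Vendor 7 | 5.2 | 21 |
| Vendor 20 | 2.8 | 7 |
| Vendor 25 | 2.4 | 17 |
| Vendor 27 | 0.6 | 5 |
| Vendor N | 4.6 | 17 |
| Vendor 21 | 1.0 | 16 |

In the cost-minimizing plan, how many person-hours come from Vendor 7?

Cheapest first:
Vendor 11 (0.4): use full 19 ; 65 person-hours to go.
Vendor 27 (0.6): use full 5 ; 60 person-hours to go.
Vendor 21 at 1.0: take all 16 person-hours ; 44 still needed.
Vendor 25 (2.4): use full 17 ; 27 person-hours to go.
Vendor 20 (2.8): use full 7 ; 20 person-hours to go.
Vendor N at 4.6: take all 17 person-hours ; 3 still needed.
Vendor 7 (5.2): take the remaining 3 ; done.

3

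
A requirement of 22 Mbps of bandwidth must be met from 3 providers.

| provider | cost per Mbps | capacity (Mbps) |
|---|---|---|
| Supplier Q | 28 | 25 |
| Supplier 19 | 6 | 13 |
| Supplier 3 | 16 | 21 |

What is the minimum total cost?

222

Use providers in increasing cost order.
Take 13 from Supplier 19 at 6 → need 9 more.
Supplier 3 (16): take the remaining 9 → done.
Supplier Q: unused.
Cost = 13×6 + 9×16 = 222.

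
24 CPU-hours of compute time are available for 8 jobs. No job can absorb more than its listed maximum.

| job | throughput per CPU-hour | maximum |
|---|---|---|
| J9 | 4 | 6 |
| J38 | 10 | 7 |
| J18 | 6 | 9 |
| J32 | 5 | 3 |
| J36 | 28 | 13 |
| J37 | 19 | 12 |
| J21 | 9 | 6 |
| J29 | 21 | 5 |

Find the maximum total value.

583

Order the jobs by throughput per CPU-hour: J36 28 > J29 21 > J37 19 > J38 10 > J21 9 > J18 6 > J32 5 > J9 4.
J36: +13 to 13 (cap) — 11 left.
Give J29 5 to hit its cap of 5 — 6 left.
J37 has room for 12 but only 6 remain, so it gets 6.
Total = 28×13 + 19×6 + 21×5 = 583.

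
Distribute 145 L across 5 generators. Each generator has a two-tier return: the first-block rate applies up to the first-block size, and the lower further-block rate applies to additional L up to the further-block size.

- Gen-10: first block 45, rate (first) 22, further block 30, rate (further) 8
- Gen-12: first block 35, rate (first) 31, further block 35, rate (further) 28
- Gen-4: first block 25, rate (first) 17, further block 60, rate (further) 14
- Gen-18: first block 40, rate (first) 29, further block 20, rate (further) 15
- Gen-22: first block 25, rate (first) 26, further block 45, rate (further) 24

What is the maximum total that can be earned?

Order all 10 blocks by rate: Gen-12/T1 31 > Gen-18/T1 29 > Gen-12/T2 28 > Gen-22/T1 26 > Gen-22/T2 24 > Gen-10/T1 22 > Gen-4/T1 17 > Gen-18/T2 15 > Gen-4/T2 14 > Gen-10/T2 8.
Gen-12 T1 at 31: fill all 35 ; 110 left.
Gen-18/T1 (29): +40 ; 70 left.
Gen-12 T2 at 28: fill all 35 ; 35 left.
Gen-22 T1 at 26: fill all 25 ; 10 left.
Gen-22 T2 at 24: only 10 left, fill 10.
Total = 31×35 + 29×40 + 28×35 + 26×25 + 24×10 = 4115.

4115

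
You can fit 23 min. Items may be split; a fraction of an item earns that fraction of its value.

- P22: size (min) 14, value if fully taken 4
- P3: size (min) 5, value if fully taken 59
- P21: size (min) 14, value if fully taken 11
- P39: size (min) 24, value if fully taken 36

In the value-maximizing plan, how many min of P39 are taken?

Best value per unit of size first: P3 59/5≈11.8, P39 36/24≈1.5, P21 11/14≈0.786, P22 4/14≈0.286.
Take all of P3 (5 min, value 59) ; 18 min left.
Fill the last 18 min with part of P39: 18/24 of it earns 27.

18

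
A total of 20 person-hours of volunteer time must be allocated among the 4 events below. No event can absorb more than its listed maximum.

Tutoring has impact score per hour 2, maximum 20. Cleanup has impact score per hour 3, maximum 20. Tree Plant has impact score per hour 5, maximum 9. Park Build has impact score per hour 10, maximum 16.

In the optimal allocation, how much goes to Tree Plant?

4

Order the events by impact score per hour: Park Build 10 > Tree Plant 5 > Cleanup 3 > Tutoring 2.
Give Park Build 16 to hit its cap of 16 ; 4 left.
Tree Plant has room for 9 but only 4 remain, so it gets 4.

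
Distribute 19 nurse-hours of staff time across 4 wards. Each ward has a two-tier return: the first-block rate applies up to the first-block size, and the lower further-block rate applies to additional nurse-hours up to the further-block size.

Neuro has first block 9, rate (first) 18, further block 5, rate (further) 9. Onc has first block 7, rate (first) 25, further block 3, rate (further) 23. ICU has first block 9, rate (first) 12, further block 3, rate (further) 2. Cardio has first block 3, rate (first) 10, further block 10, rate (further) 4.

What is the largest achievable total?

Rank every tier by rate: Onc/T1 25 > Onc/T2 23 > Neuro/T1 18 > ICU/T1 12 > Cardio/T1 10 > Neuro/T2 9 > Cardio/T2 4 > ICU/T2 2.
Onc T1 at 25: fill all 7 ; 12 left.
Onc T2 at 23: fill all 3 ; 9 left.
Fill Neuro T1 block (9 at 18) ; 0 left.
Total = 25×7 + 23×3 + 18×9 = 406.

406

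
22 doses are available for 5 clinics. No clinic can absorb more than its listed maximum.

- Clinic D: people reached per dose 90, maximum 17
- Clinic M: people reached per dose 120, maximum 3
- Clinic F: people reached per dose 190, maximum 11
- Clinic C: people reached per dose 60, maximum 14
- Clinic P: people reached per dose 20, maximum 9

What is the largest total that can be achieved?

Highest people reached per dose first: Clinic F 190 > Clinic M 120 > Clinic D 90 > Clinic C 60 > Clinic P 20.
Clinic F: +11 to 11 (cap) — 11 left.
Clinic M: +3 to 3 (cap) — 8 left.
Only 8 left; Clinic D takes them to reach 8.
Total = 90×8 + 120×3 + 190×11 = 3170.

3170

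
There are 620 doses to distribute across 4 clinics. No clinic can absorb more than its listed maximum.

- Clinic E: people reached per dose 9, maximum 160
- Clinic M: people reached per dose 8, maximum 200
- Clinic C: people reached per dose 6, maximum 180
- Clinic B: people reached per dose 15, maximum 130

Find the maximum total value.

Rank by people reached per dose: Clinic B 15 > Clinic E 9 > Clinic M 8 > Clinic C 6.
Give Clinic B 130 to hit its cap of 130 ; 490 left.
Clinic E takes 160 to reach its cap of 160 ; 330 left.
Give Clinic M 200 to hit its cap of 200 ; 130 left.
Clinic C has room for 180 but only 130 remain, so it gets 130.
Total = 9×160 + 8×200 + 6×130 + 15×130 = 5770.

5770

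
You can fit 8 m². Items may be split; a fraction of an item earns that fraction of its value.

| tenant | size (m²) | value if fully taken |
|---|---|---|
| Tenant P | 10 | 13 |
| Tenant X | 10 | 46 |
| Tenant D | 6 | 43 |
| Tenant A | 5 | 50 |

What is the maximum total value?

71.5

Rank by value-to-size ratio: Tenant A 50/5≈10, Tenant D 43/6≈7.17, Tenant X 46/10≈4.6, Tenant P 13/10≈1.3.
Tenant A: take in full, 5 m² for value 50 ; 3 left.
Fill the last 3 m² with part of Tenant D: 3/6 of it earns 21.5.
Total value = 71.5.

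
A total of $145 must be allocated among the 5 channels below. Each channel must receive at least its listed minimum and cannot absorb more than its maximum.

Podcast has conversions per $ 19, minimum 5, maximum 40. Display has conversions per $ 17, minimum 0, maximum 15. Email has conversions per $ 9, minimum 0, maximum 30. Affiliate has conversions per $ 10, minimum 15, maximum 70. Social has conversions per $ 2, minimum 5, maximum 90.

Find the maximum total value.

Meeting every minimum uses 5+0+0+15+5 = 25 $, leaving 120.
Highest conversions per $ first: Podcast 19 > Display 17 > Affiliate 10 > Email 9 > Social 2.
Give Podcast 35 more to hit its cap of 40 — 85 left.
Give Display 15 more to hit its cap of 15 — 70 left.
Affiliate takes 55 more to reach its cap of 70 — 15 left.
Only 15 left; Email takes them to reach 15.
Total = 19×40 + 17×15 + 9×15 + 10×70 + 2×5 = 1860.

1860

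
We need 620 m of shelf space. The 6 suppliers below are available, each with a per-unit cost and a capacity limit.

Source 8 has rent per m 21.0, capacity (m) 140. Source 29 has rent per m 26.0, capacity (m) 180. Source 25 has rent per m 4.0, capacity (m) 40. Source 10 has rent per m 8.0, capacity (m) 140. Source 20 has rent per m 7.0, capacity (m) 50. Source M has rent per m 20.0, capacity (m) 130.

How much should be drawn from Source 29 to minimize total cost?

Use suppliers in increasing cost order.
Source 25 (4.0): use full 40 → 580 m to go.
Source 20 at 7.0: take all 50 m → 530 still needed.
Source 10 at 8.0: take all 140 m → 390 still needed.
Source M (20.0): use full 130 → 260 m to go.
Source 8 (21.0): use full 140 → 120 m to go.
Source 29 at 26.0: take 120 of its 180 → requirement met.

120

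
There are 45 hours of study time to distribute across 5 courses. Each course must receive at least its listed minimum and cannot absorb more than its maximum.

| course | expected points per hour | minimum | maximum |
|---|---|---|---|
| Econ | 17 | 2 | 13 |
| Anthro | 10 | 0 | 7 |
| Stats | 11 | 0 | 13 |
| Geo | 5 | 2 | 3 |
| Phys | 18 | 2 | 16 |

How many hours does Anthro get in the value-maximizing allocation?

Meeting every minimum uses 2+0+0+2+2 = 6 hours, leaving 39.
Rank by expected points per hour: Phys 18 > Econ 17 > Stats 11 > Anthro 10 > Geo 5.
Phys takes 14 more to reach its cap of 16 → 25 left.
Econ takes 11 more to reach its cap of 13 → 14 left.
Stats: +13 to 13 (cap) → 1 left.
Anthro has room for 7 more but only 1 remain, so it gets 1.

1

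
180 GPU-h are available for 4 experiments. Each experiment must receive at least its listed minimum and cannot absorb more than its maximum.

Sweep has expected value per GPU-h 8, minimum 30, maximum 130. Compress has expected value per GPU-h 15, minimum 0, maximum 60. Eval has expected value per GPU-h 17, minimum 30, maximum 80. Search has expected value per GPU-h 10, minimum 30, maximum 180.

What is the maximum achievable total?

2500

Meeting every minimum uses 30+0+30+30 = 90 GPU-h, leaving 90.
Rank by expected value per GPU-h: Eval 17 > Compress 15 > Search 10 > Sweep 8.
Give Eval 50 more to hit its cap of 80 → 40 left.
Compress has room for 60 more but only 40 remain, so it gets 40.
Total = 8×30 + 15×40 + 17×80 + 10×30 = 2500.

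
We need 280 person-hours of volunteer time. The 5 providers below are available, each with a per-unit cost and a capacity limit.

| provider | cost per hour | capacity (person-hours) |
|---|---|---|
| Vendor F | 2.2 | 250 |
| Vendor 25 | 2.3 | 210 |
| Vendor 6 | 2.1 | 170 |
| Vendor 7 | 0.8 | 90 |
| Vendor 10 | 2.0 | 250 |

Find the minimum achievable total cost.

452

Cheapest first:
Take 90 from Vendor 7 at 0.8 — need 190 more.
Take 190 from Vendor 10 at 2.0 to finish.
Vendor 6, Vendor F, Vendor 25: unused.
Cost = 90×0.8 + 190×2.0 = 452.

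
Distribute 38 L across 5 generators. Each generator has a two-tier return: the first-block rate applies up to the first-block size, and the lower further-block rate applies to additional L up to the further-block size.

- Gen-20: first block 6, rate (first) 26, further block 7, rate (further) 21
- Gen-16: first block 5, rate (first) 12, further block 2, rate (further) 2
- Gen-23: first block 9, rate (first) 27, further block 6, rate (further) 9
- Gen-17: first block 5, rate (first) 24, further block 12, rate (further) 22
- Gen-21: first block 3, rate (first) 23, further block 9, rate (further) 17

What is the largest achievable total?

915

Rank every tier by rate: Gen-23/tier1 27 > Gen-20/tier1 26 > Gen-17/tier1 24 > Gen-21/tier1 23 > Gen-17/tier2 22 > Gen-20/tier2 21 > Gen-21/tier2 17 > Gen-16/tier1 12 > Gen-23/tier2 9 > Gen-16/tier2 2.
Fill Gen-23 tier1 block (9 at 27) → 29 left.
Fill Gen-20 tier1 block (6 at 26) → 23 left.
Gen-17 tier1 at 24: fill all 5 → 18 left.
Fill Gen-21 tier1 block (3 at 23) → 15 left.
Gen-17 tier2 at 22: fill all 12 → 3 left.
3 remain; put them into Gen-20 tier2 at 21.
Total = 27×9 + 26×6 + 24×5 + 23×3 + 22×12 + 21×3 = 915.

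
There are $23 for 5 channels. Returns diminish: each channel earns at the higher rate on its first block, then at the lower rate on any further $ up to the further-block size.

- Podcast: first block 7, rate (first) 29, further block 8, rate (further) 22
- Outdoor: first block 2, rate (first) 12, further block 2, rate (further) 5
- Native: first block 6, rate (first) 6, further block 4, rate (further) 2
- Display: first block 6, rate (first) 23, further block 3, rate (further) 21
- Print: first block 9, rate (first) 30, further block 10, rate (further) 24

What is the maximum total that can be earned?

641

Rank every tier by rate: Print/T1 30 > Podcast/T1 29 > Print/T2 24 > Display/T1 23 > Podcast/T2 22 > Display/T2 21 > Outdoor/T1 12 > Native/T1 6 > Outdoor/T2 5 > Native/T2 2.
Print T1 at 30: fill all 9 → 14 left.
Podcast/T1 (29): +7 → 7 left.
Print/T2: +7 of 10 at 24; pool empty.
Total = 30×9 + 29×7 + 24×7 = 641.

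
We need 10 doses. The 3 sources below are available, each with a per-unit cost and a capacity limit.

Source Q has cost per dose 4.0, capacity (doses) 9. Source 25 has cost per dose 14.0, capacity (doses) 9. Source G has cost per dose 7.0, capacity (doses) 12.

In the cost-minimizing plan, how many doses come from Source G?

Use sources in increasing cost order.
Take 9 from Source Q at 4.0 → need 1 more.
Take 1 from Source G at 7.0 to finish.
Source 25: unused.

1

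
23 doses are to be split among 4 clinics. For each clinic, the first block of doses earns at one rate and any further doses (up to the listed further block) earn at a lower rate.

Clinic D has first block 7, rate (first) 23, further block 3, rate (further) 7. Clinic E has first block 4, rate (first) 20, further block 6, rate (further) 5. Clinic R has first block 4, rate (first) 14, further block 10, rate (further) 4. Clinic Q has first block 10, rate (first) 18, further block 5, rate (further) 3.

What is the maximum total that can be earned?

449

Rank every tier by rate: Clinic D/tier1 23 > Clinic E/tier1 20 > Clinic Q/tier1 18 > Clinic R/tier1 14 > Clinic D/tier2 7 > Clinic E/tier2 5 > Clinic R/tier2 4 > Clinic Q/tier2 3.
Clinic D tier1 at 23: fill all 7 — 16 left.
Clinic E/tier1 (20): +4 — 12 left.
Clinic Q tier1 at 18: fill all 10 — 2 left.
Clinic R/tier1: +2 of 4 at 14; pool empty.
Total = 23×7 + 20×4 + 18×10 + 14×2 = 449.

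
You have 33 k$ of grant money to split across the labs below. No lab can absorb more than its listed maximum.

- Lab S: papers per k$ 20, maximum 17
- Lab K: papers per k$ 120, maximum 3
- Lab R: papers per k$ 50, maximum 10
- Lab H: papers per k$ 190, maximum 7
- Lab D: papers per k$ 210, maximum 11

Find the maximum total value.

4540

Order the labs by papers per k$: Lab D 210 > Lab H 190 > Lab K 120 > Lab R 50 > Lab S 20.
Lab D takes 11 to reach its cap of 11 — 22 left.
Give Lab H 7 to hit its cap of 7 — 15 left.
Lab K takes 3 to reach its cap of 3 — 12 left.
Give Lab R 10 to hit its cap of 10 — 2 left.
Lab S has room for 17 but only 2 remain, so it gets 2.
Total = 20×2 + 120×3 + 50×10 + 190×7 + 210×11 = 4540.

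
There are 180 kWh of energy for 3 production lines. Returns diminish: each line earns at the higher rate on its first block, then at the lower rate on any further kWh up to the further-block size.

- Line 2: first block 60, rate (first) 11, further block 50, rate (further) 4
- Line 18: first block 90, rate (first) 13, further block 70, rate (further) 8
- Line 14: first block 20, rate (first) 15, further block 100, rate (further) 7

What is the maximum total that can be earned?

Rank every tier by rate: Line 14/tier1 15 > Line 18/tier1 13 > Line 2/tier1 11 > Line 18/tier2 8 > Line 14/tier2 7 > Line 2/tier2 4.
Line 14 tier1 at 15: fill all 20 ; 160 left.
Line 18 tier1 at 13: fill all 90 ; 70 left.
Line 2/tier1 (11): +60 ; 10 left.
Line 18/tier2: +10 of 70 at 8; pool empty.
Total = 15×20 + 13×90 + 11×60 + 8×10 = 2210.

2210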